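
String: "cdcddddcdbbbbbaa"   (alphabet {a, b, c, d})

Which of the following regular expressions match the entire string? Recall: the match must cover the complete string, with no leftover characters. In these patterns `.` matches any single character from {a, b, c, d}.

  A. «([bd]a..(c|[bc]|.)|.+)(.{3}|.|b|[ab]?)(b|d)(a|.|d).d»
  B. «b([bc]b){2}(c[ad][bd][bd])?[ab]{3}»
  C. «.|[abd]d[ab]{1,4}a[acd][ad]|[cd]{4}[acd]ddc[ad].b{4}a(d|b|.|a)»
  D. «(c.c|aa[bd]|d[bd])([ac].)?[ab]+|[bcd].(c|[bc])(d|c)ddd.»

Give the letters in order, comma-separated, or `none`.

A → no match — must end with "d"
B → no match — must start with "b"
C → match
D → no match

C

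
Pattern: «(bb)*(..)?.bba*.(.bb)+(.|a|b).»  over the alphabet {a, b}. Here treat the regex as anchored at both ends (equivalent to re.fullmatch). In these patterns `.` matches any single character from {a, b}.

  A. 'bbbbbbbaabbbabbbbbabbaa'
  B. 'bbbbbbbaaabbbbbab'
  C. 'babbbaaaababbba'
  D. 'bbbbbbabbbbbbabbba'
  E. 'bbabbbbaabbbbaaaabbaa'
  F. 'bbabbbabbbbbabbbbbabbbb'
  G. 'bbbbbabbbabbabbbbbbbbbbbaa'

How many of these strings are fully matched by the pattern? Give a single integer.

6

A → match
B → match
C → match
D → match
E → no match
F → match
G → match
Total matched: 6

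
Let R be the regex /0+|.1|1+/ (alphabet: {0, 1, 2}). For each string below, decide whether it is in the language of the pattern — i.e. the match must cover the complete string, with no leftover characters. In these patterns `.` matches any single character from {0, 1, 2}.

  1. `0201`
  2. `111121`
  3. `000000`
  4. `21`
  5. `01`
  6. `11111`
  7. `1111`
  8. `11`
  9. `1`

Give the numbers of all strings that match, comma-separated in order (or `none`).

1 → no match
2 → no match
3 → match
4 → match
5 → match
6 → match
7 → match
8 → match
9 → match

3, 4, 5, 6, 7, 8, 9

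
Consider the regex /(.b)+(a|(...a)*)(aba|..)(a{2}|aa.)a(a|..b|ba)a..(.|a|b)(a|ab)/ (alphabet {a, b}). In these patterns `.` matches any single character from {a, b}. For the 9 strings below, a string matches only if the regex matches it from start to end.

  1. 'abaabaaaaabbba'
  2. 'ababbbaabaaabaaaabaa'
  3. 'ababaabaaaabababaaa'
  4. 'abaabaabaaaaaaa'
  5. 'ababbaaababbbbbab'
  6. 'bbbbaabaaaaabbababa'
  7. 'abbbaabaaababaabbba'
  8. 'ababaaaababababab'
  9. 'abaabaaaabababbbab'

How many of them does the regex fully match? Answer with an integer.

8

1 → match
2 → match
3 → match
4 → match
5 → no match
6 → match
7 → match
8 → match
9 → match
Total matched: 8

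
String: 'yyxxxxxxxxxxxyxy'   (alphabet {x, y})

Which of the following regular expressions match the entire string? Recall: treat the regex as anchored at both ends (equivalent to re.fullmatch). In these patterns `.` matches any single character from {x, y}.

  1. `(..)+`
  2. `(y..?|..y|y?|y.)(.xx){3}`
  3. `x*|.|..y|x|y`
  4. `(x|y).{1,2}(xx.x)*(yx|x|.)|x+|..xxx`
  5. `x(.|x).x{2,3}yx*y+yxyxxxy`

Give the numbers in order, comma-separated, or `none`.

1, 4

1 → match
2 → no match — must end with 'xx'
3 → no match
4 → match
5 → no match — must start with 'x'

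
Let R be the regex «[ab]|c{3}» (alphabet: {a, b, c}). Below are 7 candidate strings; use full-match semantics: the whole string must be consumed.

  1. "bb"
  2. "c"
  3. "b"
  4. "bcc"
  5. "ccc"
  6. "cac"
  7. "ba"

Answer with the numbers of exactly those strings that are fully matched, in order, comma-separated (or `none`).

3, 5

1. "bb" → no match
2. "c" → no match
3. "b" → match
4. "bcc" → no match
5. "ccc" → match
6. "cac" → no match
7. "ba" → no match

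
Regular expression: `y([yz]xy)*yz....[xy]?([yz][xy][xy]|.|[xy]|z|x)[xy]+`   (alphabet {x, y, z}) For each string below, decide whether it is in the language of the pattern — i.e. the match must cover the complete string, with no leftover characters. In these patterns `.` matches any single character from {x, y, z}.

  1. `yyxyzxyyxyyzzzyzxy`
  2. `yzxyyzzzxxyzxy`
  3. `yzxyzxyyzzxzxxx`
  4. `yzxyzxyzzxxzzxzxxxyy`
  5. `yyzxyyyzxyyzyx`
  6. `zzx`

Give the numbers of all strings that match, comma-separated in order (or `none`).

1, 2, 3

1 → match
2 → match
3 → match
4 → no match
5 → no match
6 → no match — must start with `y`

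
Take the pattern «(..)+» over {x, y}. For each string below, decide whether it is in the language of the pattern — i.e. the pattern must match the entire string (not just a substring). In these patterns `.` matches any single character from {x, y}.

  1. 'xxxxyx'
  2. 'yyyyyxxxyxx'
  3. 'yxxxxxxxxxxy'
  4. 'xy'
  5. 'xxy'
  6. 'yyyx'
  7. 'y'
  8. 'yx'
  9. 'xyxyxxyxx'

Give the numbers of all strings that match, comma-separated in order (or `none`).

1, 3, 4, 6, 8

1 → match
2 → no match
3 → match
4 → match
5 → no match
6 → match
7 → no match
8 → match
9 → no match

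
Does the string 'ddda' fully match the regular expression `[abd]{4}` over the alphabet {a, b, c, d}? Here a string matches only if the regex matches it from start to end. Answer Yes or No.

Yes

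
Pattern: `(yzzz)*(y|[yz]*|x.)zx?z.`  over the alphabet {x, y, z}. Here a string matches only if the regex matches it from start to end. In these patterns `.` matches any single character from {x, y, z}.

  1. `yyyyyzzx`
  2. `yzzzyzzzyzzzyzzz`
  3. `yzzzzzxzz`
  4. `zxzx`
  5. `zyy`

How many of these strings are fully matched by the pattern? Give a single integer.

4

1 → match
2 → match
3 → match
4 → match
5 → no match
Total matched: 4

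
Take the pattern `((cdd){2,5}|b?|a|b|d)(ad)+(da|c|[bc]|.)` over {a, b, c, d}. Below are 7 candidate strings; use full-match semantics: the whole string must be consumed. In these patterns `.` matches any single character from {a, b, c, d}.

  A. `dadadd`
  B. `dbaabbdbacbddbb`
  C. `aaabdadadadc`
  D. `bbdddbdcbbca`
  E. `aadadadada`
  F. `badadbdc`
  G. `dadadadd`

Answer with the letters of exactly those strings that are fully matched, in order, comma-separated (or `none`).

A. `dadadd` → match
B → no match
C. `aaabdadadadc` → no match
D. `bbdddbdcbbca` → no match
E. `aadadadada` → match
F. `badadbdc` → no match
G. `dadadadd` → match

A, E, G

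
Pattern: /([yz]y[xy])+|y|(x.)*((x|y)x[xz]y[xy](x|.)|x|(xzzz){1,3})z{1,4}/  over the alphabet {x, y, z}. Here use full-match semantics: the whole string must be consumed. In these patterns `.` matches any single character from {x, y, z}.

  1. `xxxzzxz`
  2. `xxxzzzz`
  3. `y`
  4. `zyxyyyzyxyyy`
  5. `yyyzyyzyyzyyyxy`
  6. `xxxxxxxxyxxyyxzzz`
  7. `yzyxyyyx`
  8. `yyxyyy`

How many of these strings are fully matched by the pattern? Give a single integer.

5

1 → no match
2 → match
3 → match
4 → match
5 → no match
6 → match
7 → no match
8 → match
Total matched: 5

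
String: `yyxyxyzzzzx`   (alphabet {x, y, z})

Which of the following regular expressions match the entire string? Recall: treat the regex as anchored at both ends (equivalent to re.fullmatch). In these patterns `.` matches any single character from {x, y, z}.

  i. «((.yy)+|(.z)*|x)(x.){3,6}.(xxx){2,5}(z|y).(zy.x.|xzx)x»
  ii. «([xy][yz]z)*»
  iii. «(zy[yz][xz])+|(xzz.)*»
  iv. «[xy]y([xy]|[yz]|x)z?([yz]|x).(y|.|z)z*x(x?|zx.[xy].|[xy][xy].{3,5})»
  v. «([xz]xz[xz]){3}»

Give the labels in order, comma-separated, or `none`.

i → no match
ii → no match
iii → no match
iv → match
v → no match

iv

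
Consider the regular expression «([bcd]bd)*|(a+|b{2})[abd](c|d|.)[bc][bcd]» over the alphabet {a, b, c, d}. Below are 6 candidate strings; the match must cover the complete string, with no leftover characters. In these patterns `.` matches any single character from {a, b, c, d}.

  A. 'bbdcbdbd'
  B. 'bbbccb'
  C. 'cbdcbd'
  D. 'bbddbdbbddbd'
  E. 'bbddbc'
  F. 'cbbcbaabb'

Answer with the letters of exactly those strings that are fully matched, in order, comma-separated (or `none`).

A → no match
B → match
C → match
D → match
E → match
F → no match

B, C, D, E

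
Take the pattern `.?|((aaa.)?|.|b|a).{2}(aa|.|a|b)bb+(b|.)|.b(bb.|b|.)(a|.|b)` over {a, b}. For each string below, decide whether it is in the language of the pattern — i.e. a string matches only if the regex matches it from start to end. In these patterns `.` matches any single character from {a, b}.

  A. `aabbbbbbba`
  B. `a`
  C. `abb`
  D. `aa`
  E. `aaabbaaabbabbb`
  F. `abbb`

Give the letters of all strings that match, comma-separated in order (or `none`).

A → match
B → match
C → no match
D → no match
E → no match
F → match

A, B, F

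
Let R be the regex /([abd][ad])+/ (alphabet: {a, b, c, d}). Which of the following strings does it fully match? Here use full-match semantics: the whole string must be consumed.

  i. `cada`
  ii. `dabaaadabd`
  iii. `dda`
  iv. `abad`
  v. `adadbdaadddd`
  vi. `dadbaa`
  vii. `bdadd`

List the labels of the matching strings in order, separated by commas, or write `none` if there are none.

ii, v

i → no match
ii → match
iii → no match
iv → no match
v → match
vi → no match
vii → no match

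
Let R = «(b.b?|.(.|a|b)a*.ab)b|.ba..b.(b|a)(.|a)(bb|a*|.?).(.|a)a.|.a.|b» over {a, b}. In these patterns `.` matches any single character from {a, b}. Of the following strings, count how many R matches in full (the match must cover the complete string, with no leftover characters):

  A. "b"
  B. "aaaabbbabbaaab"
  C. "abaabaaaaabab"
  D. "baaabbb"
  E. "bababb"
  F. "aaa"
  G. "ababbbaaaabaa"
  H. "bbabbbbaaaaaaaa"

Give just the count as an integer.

A → match
B → no match
C → no match
D → no match
E → match
F → match
G → match
H → match
Total matched: 5

5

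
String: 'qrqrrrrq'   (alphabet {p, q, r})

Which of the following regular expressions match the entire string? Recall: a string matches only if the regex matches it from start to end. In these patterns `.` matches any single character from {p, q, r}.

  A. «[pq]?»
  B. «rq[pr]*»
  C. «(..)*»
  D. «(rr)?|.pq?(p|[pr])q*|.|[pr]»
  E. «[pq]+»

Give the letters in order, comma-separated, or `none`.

C

A → no match
B → no match — must start with 'rq'
C → match
D → no match
E → no match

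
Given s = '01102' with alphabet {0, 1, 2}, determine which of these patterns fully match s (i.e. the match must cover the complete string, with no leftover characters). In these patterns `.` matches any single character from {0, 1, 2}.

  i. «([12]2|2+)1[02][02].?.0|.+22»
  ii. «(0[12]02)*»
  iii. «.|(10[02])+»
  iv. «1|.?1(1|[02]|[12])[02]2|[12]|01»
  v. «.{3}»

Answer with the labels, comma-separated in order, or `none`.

iv

i → no match
ii → no match
iii → no match
iv → match
v → no match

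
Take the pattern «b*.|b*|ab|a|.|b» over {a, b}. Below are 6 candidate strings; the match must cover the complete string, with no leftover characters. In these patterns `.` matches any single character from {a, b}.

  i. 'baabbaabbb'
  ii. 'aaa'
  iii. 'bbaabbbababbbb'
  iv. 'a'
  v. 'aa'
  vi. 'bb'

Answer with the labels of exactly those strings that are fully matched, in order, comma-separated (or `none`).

iv, vi

i → no match
ii → no match
iii → no match
iv → match
v → no match
vi → match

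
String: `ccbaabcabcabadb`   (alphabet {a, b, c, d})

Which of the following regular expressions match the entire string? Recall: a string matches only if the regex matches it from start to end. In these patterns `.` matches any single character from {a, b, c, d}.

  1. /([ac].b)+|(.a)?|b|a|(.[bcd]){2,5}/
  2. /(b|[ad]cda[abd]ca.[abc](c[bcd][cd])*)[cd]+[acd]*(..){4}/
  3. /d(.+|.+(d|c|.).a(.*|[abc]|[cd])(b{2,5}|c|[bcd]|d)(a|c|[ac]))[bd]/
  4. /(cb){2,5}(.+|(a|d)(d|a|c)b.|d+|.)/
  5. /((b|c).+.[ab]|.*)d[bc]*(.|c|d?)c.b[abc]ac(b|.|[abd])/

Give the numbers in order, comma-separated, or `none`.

1

1 → match
2 → no match
3 → no match — must start with `d`
4 → no match — must start with `cb`
5 → no match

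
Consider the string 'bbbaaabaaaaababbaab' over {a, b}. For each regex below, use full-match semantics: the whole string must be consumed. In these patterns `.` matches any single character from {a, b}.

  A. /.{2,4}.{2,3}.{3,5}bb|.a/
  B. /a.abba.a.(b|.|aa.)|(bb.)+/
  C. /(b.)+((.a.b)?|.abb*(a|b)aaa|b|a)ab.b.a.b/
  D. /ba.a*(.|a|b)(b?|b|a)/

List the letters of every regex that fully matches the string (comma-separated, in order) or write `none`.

C

A → no match
B → no match
C → match
D → no match — must start with 'ba'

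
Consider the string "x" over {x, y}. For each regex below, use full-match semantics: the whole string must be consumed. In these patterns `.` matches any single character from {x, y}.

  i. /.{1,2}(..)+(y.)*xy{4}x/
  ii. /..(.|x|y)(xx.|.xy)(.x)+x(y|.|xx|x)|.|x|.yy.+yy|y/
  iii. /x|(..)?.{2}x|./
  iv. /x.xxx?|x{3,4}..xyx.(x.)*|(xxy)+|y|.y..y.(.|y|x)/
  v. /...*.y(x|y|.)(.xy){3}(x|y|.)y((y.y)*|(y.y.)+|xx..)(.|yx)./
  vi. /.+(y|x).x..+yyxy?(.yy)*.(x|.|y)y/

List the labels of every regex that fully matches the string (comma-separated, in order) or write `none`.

ii, iii

i → no match — must end with "yx"
ii → match
iii → match
iv → no match
v → no match
vi → no match — must end with "y"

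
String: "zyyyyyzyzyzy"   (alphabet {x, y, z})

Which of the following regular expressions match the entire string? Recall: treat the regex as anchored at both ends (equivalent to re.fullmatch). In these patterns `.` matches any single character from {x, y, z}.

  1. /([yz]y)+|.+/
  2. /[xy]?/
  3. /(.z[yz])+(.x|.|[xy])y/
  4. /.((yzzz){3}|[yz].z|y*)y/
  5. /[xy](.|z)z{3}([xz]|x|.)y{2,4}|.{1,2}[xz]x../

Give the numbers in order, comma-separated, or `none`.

1 → match
2 → no match
3 → no match
4 → no match
5 → no match

1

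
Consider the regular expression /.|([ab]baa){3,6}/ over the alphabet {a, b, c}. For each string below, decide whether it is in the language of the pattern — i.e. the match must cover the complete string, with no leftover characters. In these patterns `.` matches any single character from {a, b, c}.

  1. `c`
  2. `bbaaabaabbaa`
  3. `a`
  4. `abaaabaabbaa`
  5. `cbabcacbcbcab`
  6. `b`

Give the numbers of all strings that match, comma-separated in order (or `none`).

1 → match
2 → match
3 → match
4 → match
5 → no match
6 → match

1, 2, 3, 4, 6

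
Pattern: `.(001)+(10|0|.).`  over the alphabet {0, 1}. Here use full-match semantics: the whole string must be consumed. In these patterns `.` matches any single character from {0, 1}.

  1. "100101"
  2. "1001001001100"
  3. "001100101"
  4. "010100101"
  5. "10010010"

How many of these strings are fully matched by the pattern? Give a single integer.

1 → match
2 → match
3 → no match
4 → no match
5 → no match
Total matched: 2

2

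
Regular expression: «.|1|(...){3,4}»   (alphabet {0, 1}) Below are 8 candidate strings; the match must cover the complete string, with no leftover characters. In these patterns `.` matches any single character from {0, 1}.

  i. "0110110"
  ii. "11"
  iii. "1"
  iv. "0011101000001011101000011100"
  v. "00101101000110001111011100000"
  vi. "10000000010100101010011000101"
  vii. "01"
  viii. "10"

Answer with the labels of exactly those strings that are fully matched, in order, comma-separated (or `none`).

i. "0110110" → no match
ii. "11" → no match
iii. "1" → match
iv → no match
v → no match
vi → no match
vii. "01" → no match
viii. "10" → no match

iii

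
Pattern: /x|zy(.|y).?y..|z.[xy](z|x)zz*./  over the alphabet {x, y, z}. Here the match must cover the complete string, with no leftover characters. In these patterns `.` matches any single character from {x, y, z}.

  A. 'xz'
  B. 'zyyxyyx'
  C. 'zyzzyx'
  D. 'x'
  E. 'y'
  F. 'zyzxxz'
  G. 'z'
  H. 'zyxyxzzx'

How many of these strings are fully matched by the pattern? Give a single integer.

2

A → no match
B → match
C → no match
D → match
E → no match
F → no match
G → no match
H → no match
Total matched: 2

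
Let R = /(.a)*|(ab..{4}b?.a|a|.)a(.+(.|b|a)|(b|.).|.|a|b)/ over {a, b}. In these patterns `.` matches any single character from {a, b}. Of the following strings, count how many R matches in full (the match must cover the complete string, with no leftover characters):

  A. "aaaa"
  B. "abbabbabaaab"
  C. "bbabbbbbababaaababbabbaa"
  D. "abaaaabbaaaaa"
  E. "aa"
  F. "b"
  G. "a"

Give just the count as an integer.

4

A → match
B → match
C → no match
D → match
E → match
F → no match
G → no match
Total matched: 4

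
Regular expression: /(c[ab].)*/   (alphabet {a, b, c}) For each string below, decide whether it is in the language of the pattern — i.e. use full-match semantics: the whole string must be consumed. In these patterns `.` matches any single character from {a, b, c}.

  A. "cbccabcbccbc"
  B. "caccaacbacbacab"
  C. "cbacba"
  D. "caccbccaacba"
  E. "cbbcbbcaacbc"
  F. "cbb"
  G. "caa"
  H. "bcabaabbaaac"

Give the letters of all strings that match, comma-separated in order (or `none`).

A → match
B → match
C → match
D → match
E → match
F → match
G → match
H → no match

A, B, C, D, E, F, G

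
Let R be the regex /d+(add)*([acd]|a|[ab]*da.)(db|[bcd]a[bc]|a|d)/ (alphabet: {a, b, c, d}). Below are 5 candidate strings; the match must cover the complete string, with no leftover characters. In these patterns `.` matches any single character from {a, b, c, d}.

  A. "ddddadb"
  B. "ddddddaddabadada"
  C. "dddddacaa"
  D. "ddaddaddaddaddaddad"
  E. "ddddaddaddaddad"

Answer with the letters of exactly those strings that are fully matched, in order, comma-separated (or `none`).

A. "ddddadb" → match
B → match
C. "dddddacaa" → no match
D → match
E → match

A, B, D, E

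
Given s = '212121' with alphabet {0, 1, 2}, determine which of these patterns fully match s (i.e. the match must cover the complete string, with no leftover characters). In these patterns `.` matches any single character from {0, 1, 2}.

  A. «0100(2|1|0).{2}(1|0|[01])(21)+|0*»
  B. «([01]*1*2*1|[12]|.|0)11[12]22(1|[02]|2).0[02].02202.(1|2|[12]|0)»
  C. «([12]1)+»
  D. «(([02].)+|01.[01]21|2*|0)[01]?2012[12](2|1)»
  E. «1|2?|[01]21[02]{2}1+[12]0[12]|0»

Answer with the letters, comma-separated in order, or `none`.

C

A → no match
B → no match
C → match
D → no match
E → no match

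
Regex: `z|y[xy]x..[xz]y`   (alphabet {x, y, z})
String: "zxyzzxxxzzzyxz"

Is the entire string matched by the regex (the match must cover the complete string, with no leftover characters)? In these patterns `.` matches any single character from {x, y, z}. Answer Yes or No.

No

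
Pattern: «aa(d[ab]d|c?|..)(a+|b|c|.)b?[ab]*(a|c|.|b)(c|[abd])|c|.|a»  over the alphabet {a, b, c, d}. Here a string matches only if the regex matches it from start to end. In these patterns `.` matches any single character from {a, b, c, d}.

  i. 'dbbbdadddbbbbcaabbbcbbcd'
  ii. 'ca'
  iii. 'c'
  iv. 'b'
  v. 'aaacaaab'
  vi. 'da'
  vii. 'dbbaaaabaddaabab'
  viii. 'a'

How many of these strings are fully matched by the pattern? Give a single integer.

i → no match
ii. 'ca' → no match
iii. 'c' → match
iv. 'b' → match
v. 'aaacaaab' → match
vi. 'da' → no match
vii → no match
viii. 'a' → match
Total matched: 4

4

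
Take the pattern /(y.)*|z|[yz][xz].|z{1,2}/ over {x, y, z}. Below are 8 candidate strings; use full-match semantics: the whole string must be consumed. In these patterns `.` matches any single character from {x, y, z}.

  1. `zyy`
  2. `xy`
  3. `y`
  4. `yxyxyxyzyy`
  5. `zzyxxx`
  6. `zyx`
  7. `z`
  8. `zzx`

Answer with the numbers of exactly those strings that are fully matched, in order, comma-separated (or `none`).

1 → no match
2 → no match
3 → no match
4 → match
5 → no match
6 → no match
7 → match
8 → match

4, 7, 8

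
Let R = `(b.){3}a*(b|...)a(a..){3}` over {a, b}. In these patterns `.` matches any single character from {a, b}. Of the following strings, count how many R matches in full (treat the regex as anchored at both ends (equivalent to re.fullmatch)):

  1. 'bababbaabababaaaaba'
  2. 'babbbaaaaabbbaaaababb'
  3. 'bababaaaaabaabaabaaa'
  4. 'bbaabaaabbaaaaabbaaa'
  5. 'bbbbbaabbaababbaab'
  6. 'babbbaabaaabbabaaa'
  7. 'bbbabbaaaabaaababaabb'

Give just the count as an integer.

1

1 → no match
2 → no match
3 → no match
4 → no match
5 → no match
6 → no match
7 → match
Total matched: 1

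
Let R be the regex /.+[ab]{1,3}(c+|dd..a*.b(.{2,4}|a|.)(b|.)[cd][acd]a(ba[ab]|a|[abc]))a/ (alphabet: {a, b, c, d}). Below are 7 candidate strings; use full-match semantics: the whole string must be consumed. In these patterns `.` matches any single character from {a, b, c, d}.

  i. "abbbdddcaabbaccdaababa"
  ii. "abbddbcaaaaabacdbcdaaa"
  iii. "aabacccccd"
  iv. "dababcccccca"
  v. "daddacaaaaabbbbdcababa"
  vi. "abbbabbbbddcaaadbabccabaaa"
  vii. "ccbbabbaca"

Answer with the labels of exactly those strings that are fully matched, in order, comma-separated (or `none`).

i → match
ii → match
iii. "aabacccccd" → no match — must end with "a"
iv. "dababcccccca" → match
v → match
vi → match
vii. "ccbbabbaca" → match

i, ii, iv, v, vi, vii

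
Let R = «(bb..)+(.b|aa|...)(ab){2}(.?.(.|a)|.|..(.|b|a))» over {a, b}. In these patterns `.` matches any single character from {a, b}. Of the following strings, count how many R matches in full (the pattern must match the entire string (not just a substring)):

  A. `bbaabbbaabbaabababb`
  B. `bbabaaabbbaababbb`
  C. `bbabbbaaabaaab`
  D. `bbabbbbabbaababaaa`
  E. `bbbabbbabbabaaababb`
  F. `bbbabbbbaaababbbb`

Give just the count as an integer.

3

A → no match
B → no match
C → no match
D → match
E → match
F → match
Total matched: 3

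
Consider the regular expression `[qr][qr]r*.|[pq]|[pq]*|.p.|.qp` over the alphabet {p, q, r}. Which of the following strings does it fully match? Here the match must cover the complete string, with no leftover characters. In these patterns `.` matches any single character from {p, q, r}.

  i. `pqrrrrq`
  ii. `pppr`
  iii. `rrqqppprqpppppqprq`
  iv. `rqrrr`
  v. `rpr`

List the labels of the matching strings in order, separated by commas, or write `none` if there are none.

iv, v

i → no match
ii → no match
iii → no match
iv → match
v → match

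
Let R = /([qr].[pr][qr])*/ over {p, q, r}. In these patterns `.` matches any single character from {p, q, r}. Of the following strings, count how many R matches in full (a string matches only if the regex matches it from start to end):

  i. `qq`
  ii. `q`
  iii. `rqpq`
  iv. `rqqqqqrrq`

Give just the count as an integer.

1

i → no match
ii → no match
iii → match
iv → no match
Total matched: 1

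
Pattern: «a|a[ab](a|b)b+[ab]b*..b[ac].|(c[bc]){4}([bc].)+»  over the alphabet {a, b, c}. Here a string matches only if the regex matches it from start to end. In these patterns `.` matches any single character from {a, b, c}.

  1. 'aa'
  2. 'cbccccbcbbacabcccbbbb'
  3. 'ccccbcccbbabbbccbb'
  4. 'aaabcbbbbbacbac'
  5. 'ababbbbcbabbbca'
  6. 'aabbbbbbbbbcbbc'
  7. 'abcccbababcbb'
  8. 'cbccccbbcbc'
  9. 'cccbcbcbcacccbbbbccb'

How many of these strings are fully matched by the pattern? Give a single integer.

1

1 → no match
2 → no match
3 → no match
4 → no match
5 → no match
6 → no match
7 → no match
8 → no match
9 → match
Total matched: 1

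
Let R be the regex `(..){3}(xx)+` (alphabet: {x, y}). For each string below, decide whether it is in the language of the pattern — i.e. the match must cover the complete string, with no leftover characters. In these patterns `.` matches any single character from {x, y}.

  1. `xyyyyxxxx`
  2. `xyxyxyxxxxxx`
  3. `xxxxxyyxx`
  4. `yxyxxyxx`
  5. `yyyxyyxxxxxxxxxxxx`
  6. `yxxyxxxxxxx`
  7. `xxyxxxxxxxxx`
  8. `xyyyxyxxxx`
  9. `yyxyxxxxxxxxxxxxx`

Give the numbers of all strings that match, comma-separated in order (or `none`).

2, 4, 5, 7, 8

1 → no match
2 → match
3 → no match
4 → match
5 → match
6 → no match
7 → match
8 → match
9 → no match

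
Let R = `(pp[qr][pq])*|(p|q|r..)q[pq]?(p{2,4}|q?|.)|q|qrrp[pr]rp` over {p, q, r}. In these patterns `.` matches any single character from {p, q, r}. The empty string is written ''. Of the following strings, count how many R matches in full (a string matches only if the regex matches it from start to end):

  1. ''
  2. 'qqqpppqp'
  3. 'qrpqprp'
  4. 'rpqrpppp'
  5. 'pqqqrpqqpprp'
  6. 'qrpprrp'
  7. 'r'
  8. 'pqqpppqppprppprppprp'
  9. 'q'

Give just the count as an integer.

1. '' → match
2. 'qqqpppqp' → no match
3. 'qrpqprp' → no match
4. 'rpqrpppp' → no match
5. 'pqqqrpqqpprp' → no match
6. 'qrpprrp' → no match
7. 'r' → no match
8 → no match
9. 'q' → match
Total matched: 2

2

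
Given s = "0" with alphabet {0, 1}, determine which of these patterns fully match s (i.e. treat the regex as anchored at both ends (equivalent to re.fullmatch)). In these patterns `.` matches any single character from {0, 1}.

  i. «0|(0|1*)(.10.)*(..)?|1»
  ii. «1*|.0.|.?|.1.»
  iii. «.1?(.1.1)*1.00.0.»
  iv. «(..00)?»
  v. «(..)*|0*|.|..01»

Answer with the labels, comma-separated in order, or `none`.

i → match
ii → match
iii → no match
iv → no match
v → match

i, ii, v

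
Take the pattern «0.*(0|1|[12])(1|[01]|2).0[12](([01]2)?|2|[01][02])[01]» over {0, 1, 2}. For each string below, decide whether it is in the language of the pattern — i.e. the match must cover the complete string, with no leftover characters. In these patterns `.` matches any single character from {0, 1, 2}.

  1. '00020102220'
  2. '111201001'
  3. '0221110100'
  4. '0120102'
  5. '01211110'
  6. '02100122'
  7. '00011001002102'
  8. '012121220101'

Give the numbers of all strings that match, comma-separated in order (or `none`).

none

1 → no match
2 → no match — must start with '0'
3 → no match
4 → no match
5 → no match
6 → no match
7 → no match
8 → no match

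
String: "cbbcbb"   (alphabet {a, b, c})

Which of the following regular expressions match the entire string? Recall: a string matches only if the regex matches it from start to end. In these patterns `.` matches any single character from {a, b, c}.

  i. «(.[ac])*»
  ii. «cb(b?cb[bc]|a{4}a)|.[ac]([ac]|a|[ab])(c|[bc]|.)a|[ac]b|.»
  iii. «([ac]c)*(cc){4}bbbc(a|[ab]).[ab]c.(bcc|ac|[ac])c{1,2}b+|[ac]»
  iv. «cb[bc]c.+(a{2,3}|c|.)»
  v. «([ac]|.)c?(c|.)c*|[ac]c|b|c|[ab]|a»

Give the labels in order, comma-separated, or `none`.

i → no match
ii → match
iii → no match
iv → match
v → no match

ii, iv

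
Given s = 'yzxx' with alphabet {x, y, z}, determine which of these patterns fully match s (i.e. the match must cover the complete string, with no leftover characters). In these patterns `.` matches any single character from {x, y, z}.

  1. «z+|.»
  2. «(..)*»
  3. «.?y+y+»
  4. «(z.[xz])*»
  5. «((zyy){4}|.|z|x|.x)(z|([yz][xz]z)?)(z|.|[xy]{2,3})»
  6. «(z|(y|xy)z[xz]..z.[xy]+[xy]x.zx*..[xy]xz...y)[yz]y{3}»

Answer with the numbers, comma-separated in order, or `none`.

1 → no match
2 → match
3 → no match — must end with 'y'
4 → no match
5 → match
6 → no match — must end with 'y'

2, 5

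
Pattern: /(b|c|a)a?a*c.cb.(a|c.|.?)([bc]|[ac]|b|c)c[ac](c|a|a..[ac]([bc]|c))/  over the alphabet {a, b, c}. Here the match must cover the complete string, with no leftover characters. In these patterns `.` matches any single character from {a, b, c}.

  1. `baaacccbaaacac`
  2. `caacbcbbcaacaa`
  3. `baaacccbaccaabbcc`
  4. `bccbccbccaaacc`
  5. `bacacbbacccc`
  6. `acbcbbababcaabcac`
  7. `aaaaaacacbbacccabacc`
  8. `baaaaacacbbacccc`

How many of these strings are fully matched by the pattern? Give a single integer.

6

1 → match
2 → match
3 → match
4 → no match
5 → match
6 → no match
7 → match
8 → match
Total matched: 6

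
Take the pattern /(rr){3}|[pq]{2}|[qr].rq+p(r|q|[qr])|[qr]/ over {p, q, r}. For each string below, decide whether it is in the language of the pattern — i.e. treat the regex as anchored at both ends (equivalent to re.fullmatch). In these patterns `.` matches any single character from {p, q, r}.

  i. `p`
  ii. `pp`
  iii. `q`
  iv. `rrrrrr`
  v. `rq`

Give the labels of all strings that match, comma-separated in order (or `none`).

ii, iii, iv

i → no match
ii → match
iii → match
iv → match
v → no match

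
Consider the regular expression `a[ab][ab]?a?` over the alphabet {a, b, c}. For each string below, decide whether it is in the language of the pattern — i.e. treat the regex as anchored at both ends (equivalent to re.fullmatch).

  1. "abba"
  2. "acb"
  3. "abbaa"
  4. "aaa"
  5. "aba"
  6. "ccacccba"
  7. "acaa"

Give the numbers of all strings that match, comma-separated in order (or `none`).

1 → match
2 → no match
3 → no match
4 → match
5 → match
6 → no match — must start with "a"
7 → no match

1, 4, 5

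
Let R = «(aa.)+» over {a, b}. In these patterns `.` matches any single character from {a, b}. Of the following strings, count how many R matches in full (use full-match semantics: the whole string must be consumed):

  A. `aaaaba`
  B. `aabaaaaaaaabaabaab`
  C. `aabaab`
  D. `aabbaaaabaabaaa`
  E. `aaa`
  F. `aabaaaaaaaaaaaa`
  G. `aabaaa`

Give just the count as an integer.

A → no match
B → match
C → match
D → no match
E → match
F → match
G → match
Total matched: 5

5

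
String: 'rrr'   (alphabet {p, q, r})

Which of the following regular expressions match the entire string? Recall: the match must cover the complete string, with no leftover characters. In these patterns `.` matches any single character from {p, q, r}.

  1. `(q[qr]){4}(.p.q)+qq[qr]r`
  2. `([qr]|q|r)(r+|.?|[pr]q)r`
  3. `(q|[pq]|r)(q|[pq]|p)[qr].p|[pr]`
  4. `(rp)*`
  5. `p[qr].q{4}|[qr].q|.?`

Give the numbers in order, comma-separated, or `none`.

2

1 → no match — must start with 'q'
2 → match
3 → no match
4 → no match
5 → no match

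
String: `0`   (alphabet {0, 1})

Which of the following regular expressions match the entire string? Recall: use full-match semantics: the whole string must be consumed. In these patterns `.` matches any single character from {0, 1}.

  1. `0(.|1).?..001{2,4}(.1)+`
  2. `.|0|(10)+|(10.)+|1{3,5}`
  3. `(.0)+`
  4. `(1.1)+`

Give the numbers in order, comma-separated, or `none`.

2

1 → no match — must end with `1`
2 → match
3 → no match
4 → no match — must start with `1`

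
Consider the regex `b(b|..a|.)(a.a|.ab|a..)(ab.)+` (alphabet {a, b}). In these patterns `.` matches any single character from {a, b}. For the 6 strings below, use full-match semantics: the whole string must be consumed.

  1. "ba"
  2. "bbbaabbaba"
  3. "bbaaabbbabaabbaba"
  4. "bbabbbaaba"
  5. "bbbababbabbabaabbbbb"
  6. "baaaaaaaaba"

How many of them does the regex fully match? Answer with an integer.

1 → no match
2 → match
3 → no match
4 → no match
5 → no match
6 → no match
Total matched: 1

1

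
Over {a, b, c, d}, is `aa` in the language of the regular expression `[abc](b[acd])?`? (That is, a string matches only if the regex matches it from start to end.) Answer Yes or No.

No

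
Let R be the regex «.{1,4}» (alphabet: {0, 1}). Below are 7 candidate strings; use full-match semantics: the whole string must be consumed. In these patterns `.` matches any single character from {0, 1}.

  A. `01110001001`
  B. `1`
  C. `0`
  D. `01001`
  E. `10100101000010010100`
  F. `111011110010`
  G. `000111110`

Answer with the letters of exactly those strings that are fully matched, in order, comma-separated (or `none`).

B, C

A. `01110001001` → no match
B. `1` → match
C. `0` → match
D. `01001` → no match
E → no match
F. `111011110010` → no match
G. `000111110` → no match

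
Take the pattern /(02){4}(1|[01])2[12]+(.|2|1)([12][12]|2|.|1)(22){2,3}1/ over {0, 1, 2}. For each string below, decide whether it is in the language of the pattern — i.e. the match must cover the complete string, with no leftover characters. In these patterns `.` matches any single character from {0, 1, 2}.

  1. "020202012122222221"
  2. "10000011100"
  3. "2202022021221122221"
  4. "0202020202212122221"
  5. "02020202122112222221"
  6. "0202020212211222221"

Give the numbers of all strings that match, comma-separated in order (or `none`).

4, 5, 6

1 → no match
2. "10000011100" → no match — must start with "02"
3 → no match — must start with "02"
4 → match
5 → match
6 → match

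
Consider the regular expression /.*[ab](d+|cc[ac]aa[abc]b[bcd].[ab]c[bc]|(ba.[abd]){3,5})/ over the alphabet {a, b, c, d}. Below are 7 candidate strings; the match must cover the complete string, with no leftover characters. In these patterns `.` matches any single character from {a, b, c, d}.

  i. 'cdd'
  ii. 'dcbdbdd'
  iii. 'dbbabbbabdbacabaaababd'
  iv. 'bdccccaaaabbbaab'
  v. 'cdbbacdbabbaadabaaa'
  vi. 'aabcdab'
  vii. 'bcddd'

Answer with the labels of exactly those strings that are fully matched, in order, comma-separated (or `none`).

i → no match
ii → match
iii → match
iv → no match
v → no match
vi → no match
vii → no match

ii, iii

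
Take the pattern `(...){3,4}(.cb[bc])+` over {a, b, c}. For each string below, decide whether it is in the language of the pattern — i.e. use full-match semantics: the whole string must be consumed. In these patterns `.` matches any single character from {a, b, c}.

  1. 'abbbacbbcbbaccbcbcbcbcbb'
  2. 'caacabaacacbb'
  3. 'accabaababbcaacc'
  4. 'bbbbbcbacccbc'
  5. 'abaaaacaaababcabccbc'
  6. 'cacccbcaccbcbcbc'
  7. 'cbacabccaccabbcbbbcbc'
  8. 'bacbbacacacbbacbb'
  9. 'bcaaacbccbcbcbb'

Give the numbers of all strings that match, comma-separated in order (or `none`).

1 → match
2 → match
3 → no match
4 → match
5 → no match
6 → match
7 → no match
8 → match
9 → no match

1, 2, 4, 6, 8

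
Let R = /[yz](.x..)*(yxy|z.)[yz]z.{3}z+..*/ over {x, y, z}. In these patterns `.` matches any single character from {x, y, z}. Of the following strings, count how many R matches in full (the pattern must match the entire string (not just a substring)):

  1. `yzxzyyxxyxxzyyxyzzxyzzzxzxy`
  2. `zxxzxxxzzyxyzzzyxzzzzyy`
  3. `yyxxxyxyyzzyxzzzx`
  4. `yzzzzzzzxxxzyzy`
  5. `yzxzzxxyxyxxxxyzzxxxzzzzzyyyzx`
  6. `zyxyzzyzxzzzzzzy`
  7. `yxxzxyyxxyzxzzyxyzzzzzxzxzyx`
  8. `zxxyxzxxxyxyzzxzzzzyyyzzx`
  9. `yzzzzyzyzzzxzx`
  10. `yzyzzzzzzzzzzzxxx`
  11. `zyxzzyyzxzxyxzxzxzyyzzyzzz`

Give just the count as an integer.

7

1 → match
2 → match
3 → match
4 → no match
5 → no match
6 → match
7 → no match
8 → match
9 → match
10 → match
11 → no match
Total matched: 7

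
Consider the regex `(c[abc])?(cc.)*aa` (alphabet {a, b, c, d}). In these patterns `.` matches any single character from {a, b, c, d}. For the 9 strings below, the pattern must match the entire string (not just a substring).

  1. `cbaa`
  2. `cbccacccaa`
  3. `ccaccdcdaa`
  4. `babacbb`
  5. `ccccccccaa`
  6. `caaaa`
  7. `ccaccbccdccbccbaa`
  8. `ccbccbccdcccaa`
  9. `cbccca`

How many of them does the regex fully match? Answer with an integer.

5

1 → match
2 → match
3 → no match
4 → no match — must end with `aa`
5 → match
6 → no match
7 → match
8 → match
9 → no match — must end with `aa`
Total matched: 5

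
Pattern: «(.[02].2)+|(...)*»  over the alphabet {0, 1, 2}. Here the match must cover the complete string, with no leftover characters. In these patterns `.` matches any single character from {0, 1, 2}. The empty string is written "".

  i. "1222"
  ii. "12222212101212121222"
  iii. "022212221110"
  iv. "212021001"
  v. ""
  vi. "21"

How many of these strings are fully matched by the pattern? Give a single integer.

5

i → match
ii → match
iii → match
iv → match
v → match
vi → no match
Total matched: 5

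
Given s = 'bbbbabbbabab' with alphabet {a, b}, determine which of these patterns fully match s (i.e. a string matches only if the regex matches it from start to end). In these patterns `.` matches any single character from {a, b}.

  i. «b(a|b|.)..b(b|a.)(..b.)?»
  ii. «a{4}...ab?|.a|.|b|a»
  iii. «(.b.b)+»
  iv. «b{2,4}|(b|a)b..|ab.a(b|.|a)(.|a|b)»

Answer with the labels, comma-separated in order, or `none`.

iii

i → no match
ii → no match
iii → match
iv → no match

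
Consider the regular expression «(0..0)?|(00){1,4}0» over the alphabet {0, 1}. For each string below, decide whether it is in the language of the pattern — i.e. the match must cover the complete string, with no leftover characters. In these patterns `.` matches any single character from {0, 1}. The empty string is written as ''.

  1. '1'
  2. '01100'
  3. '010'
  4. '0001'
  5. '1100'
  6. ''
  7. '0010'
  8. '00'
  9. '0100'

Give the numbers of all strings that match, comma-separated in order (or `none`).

6, 7, 9

1 → no match
2 → no match
3 → no match
4 → no match
5 → no match
6 → match
7 → match
8 → no match
9 → match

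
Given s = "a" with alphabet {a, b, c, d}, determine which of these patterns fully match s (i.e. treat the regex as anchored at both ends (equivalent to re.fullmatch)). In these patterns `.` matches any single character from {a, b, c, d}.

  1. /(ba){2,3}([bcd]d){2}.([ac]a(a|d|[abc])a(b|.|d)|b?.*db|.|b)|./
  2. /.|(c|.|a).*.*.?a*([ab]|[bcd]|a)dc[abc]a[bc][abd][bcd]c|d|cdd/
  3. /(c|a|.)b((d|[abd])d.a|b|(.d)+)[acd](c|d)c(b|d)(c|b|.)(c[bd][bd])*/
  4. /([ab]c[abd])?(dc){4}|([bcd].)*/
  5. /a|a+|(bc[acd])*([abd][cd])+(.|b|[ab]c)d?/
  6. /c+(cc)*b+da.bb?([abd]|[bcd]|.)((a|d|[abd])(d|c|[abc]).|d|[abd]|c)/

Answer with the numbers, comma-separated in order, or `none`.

1 → match
2 → match
3 → no match
4 → no match
5 → match
6 → no match — must start with "c"

1, 2, 5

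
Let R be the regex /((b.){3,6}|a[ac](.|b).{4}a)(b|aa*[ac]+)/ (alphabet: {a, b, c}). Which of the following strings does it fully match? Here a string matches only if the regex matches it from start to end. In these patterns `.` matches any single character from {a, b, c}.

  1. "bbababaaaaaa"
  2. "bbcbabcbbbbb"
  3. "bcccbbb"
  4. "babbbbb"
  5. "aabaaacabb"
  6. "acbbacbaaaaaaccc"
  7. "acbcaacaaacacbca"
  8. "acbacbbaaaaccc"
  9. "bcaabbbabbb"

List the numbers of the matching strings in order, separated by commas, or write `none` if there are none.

1 → no match
2 → no match
3 → no match
4 → match
5 → no match
6 → match
7 → no match
8 → match
9 → no match

4, 6, 8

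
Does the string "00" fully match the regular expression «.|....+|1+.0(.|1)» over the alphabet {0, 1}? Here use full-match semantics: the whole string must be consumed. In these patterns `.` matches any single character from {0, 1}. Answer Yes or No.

No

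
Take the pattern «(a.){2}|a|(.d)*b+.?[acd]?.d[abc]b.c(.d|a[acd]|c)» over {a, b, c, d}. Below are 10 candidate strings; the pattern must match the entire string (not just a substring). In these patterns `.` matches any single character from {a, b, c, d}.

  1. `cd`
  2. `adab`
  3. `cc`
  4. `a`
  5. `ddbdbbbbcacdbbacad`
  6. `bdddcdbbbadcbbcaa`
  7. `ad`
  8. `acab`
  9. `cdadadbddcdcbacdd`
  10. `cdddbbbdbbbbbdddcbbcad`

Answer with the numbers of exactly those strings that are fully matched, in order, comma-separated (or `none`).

2, 4, 5, 6, 8, 9

1 → no match
2 → match
3 → no match
4 → match
5 → match
6 → match
7 → no match
8 → match
9 → match
10 → no match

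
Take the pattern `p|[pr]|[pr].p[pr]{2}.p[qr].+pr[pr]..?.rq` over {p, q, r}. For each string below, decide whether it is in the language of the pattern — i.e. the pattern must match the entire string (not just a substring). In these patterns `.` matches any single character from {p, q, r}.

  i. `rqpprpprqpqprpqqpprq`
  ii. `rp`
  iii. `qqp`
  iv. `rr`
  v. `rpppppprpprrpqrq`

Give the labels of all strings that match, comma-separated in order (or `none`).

v

i → no match
ii → no match
iii → no match
iv → no match
v → match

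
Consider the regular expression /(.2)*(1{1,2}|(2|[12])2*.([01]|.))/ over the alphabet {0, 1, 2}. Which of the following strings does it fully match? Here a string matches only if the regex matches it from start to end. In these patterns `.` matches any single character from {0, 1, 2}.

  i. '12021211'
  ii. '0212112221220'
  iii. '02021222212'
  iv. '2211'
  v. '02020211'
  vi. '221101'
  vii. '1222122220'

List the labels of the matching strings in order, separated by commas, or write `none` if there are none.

i, iii, iv, v, vii

i → match
ii → no match
iii → match
iv → match
v → match
vi → no match
vii → match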